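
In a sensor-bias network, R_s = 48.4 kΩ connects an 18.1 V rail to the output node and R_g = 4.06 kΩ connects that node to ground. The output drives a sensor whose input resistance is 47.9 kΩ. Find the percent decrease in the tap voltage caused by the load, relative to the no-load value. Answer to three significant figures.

The divider's output (Thévenin) resistance is R_s‖R_g = 3.746 kΩ.
Fractional drop under load = R_th/(R_th + R_L) = 3.746 / (3.746 + 47.9) = 0.07253.
So the output falls by 7.25 %.

7.25 %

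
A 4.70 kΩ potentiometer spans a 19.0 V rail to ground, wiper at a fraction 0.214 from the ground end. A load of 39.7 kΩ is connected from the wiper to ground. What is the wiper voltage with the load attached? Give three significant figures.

The wiper splits the pot into (1−α)R = 3.694 kΩ above and αR = 1.006 kΩ below.
Lower section ‖ load = 0.9809 kΩ.
V_wiper = 19.0 × 0.9809/(3.694 + 0.9809) = 3.99 V.

V ≈ 3.99 V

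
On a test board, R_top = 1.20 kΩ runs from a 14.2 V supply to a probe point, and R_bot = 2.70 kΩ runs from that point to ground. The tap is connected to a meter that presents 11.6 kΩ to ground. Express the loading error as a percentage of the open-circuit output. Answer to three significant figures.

The divider's output (Thévenin) resistance is R_top‖R_bot = 0.8308 kΩ.
Fractional drop under load = R_th/(R_th + R_L) = 0.8308 / (0.8308 + 11.6) = 0.06683.
So the output falls by 6.68 %.

6.68 %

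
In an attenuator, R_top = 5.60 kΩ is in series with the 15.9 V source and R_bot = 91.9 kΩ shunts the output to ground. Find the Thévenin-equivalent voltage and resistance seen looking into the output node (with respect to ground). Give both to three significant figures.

V_th is the open-circuit tap voltage: 15.9 × 91.9/(5.60 + 91.9) = 15.0 V.
With the supply zeroed, R_top and R_bot appear in parallel from the tap: R_th = R_top‖R_bot = (5.60 × 91.9)/97.50 = 5.28 kΩ.

V_th = 15.0 V, R_th = 5.28 kΩ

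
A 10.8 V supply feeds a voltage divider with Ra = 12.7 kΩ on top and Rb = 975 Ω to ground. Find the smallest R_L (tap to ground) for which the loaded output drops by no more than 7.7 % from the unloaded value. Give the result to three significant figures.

R_L(min) ≈ 10.9 kΩ

Output resistance R_th = Ra‖Rb = (12700 × 975)/13680 = 905.5 Ω.
The fractional drop is R_th/(R_th + R_L); requiring this ≤ 0.0770 gives R_L ≥ R_th(1/0.0770 − 1) = 905.5 × 11.99 = 10.9 kΩ.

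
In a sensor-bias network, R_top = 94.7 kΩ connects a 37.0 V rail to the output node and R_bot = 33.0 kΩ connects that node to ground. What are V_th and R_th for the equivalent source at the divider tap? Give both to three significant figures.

V_th is the open-circuit tap voltage: 37.0 × 33.0/(94.7 + 33.0) = 9.56 V.
With the supply zeroed, R_top and R_bot appear in parallel from the tap: R_th = R_top‖R_bot = (94.7 × 33.0)/127.7 = 24.5 kΩ.

V_th = 9.56 V, R_th = 24.5 kΩ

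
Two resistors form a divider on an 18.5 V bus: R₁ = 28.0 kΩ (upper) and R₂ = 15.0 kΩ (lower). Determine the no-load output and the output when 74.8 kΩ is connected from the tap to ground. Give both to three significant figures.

Open-circuit: V = 18.5 × 15.0/(28.0 + 15.0) = 6.45 V.
With the load, R₂ becomes R₂‖R_L = 12.49 kΩ, so V = 18.5 × 12.49/40.49 = 5.71 V.

Unloaded: 6.45 V; loaded: 5.71 V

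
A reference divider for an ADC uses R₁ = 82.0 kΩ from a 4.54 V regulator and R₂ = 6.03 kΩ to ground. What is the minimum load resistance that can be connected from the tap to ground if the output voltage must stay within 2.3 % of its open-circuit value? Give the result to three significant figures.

R_L(min) ≈ 239 kΩ

Output resistance R_th = R₁‖R₂ = (82.0 × 6.03)/88.03 = 5.617 kΩ.
The fractional drop is R_th/(R_th + R_L); requiring this ≤ 0.0230 gives R_L ≥ R_th(1/0.0230 − 1) = 5.617 × 42.48 = 239 kΩ.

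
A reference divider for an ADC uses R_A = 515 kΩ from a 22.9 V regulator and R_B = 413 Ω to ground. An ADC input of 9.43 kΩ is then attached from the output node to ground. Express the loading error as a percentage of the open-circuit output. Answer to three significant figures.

4.19 %

The divider's output (Thévenin) resistance is R_A‖R_B = 412.7 Ω.
Fractional drop under load = R_th/(R_th + R_L) = 412.7 / (412.7 + 9430) = 0.04193.
So the output falls by 4.19 %.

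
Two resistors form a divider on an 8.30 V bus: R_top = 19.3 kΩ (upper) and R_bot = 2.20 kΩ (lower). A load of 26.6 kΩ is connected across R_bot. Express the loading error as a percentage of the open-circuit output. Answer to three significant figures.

The divider's output (Thévenin) resistance is R_top‖R_bot = 1.975 kΩ.
Fractional drop under load = R_th/(R_th + R_L) = 1.975 / (1.975 + 26.6) = 0.06911.
So the output falls by 6.91 %.

6.91 %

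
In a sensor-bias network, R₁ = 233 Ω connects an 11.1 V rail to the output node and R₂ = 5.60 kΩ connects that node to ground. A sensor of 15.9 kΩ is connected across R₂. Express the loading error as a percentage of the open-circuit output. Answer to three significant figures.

The divider's output (Thévenin) resistance is R₁‖R₂ = 223.7 Ω.
Fractional drop under load = R_th/(R_th + R_L) = 223.7 / (223.7 + 15900) = 0.01387.
So the output falls by 1.39 %.

1.39 %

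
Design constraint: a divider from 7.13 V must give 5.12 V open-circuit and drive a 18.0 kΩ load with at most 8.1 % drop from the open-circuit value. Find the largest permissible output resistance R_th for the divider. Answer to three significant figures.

Loading drop = R_th/(R_th + R_L) ≤ 0.0810, so R_th ≤ R_L · ε/(1−ε) = 18.0 kΩ × 0.0810/0.9190 = 1.59 kΩ.
(Any R1, R2 with R2/(R1+R2) = 0.718 and R1‖R2 ≤ 1.59 kΩ will meet the spec.)

R_th ≤ 1.59 kΩ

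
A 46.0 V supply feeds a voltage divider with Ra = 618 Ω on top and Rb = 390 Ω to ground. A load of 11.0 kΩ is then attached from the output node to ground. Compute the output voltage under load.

The load sits in parallel with Rb: Rb‖R_L = (390 × 11000) / (390 + 11000) = 376.6 Ω.
V_out = 46.0 × 376.6 / (618 + 376.6) = 46.0 × 376.6/994.6 = 17.4 V.

V_out ≈ 17.4 V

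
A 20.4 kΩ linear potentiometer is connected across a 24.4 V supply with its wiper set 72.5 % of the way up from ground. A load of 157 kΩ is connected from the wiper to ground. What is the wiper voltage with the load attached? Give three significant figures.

The wiper splits the pot into (1−α)R = 5.610 kΩ above and αR = 14.79 kΩ below.
Lower section ‖ load = 13.52 kΩ.
V_wiper = 24.4 × 13.52/(5.610 + 13.52) = 17.2 V.

V ≈ 17.2 V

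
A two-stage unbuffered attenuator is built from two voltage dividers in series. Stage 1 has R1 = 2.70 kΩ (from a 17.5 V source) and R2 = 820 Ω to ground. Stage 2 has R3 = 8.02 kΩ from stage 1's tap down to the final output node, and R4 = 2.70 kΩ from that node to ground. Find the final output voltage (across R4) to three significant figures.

Stage 2 presents R3+R4 = 10720 Ω as a load on stage 1's tap.
Stage 1's lower leg becomes R2‖(R3+R4) = 761.7 Ω, so V_mid = 17.5 × 761.7/3462 = 3.851 V.
Stage 2 is itself unloaded: V_out = V_mid × R4/(R3+R4) = 3.851 × 2700/10720 = 0.970 V.

V_out ≈ 0.970 V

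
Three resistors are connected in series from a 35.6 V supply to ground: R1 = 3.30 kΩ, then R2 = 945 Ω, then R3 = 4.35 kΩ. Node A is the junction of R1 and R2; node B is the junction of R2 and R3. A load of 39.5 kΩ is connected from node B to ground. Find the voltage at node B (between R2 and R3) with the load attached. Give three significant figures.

At node B, R3 is in parallel with the load: R3‖R_L = 3918 Ω.
Below node A the resistance is R2 + (R3‖R_L) = 4863 Ω, so V_A = 35.6 × 4863/8163 = 21.21 V.
Then V_B = V_A × (R3‖R_L)/(R2 + R3‖R_L) = 21.21 × 3918/4863 = 17.1 V.

V ≈ 17.1 V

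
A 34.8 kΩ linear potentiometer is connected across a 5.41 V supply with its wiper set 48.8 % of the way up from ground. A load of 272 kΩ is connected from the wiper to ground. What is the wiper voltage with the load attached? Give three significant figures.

The wiper splits the pot into (1−α)R = 17.82 kΩ above and αR = 16.98 kΩ below.
Lower section ‖ load = 15.98 kΩ.
V_wiper = 5.41 × 15.98/(17.82 + 15.98) = 2.56 V.

V ≈ 2.56 V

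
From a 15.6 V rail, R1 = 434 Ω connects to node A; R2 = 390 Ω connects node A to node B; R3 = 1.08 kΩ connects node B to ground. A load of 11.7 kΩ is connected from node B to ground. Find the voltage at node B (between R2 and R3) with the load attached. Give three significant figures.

V ≈ 8.51 V

At node B, R3 is in parallel with the load: R3‖R_L = 988.7 Ω.
Below node A the resistance is R2 + (R3‖R_L) = 1379 Ω, so V_A = 15.6 × 1379/1813 = 11.87 V.
Then V_B = V_A × (R3‖R_L)/(R2 + R3‖R_L) = 11.87 × 988.7/1379 = 8.51 V.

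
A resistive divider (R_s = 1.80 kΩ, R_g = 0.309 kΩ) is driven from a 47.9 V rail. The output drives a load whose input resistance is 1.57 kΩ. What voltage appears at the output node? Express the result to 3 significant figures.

V_out ≈ 6.01 V

The load sits in parallel with R_g: R_g‖R_L = (309 × 1570) / (309 + 1570) = 258.2 Ω.
V_out = 47.9 × 258.2 / (1800 + 258.2) = 47.9 × 258.2/2058 = 6.01 V.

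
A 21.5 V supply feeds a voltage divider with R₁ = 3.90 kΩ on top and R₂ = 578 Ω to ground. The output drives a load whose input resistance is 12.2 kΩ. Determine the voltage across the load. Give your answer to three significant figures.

V_out ≈ 2.67 V

The load sits in parallel with R₂: R₂‖R_L = (578 × 12200) / (578 + 12200) = 551.9 Ω.
V_out = 21.5 × 551.9 / (3900 + 551.9) = 21.5 × 551.9/4452 = 2.67 V.
(Unloaded it would have been 2.78 V.)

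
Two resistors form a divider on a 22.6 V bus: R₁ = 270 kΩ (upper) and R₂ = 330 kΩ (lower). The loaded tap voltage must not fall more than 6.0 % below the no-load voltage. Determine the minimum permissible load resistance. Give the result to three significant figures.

Output resistance R_th = R₁‖R₂ = (270 × 330)/600.0 = 148.5 kΩ.
The fractional drop is R_th/(R_th + R_L); requiring this ≤ 0.0600 gives R_L ≥ R_th(1/0.0600 − 1) = 148.5 × 15.67 = 2.33 MΩ.

R_L(min) ≈ 2.33 MΩ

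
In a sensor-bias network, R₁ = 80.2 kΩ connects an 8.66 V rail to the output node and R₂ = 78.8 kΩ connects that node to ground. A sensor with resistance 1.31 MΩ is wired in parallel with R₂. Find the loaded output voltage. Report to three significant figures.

V_out ≈ 4.17 V

The load sits in parallel with R₂: R₂‖R_L = (78.8 × 1310) / (78.8 + 1310) = 74.33 kΩ.
V_out = 8.66 × 74.33 / (80.2 + 74.33) = 8.66 × 74.33/154.5 = 4.17 V.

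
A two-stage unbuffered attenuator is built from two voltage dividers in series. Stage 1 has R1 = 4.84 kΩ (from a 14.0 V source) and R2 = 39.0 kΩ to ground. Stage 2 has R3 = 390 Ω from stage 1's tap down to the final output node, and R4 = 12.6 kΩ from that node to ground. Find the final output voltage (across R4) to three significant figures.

Stage 2 presents R3+R4 = 12990 Ω as a load on stage 1's tap.
Stage 1's lower leg becomes R2‖(R3+R4) = 9744 Ω, so V_mid = 14.0 × 9744/14580 = 9.354 V.
Stage 2 is itself unloaded: V_out = V_mid × R4/(R3+R4) = 9.354 × 12600/12990 = 9.07 V.

V_out ≈ 9.07 V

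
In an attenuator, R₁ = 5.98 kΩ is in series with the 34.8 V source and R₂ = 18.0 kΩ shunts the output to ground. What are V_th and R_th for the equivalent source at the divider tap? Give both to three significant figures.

V_th is the open-circuit tap voltage: 34.8 × 18.0/(5.98 + 18.0) = 26.1 V.
With the supply zeroed, R₁ and R₂ appear in parallel from the tap: R_th = R₁‖R₂ = (5.98 × 18.0)/23.98 = 4.49 kΩ.

V_th = 26.1 V, R_th = 4.49 kΩ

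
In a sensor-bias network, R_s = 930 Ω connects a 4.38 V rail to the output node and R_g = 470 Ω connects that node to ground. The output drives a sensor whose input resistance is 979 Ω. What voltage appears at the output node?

V_out ≈ 1.11 V

The load sits in parallel with R_g: R_g‖R_L = (470 × 979) / (470 + 979) = 317.6 Ω.
V_out = 4.38 × 317.6 / (930 + 317.6) = 4.38 × 317.6/1248 = 1.11 V.
(Unloaded it would have been 1.47 V.)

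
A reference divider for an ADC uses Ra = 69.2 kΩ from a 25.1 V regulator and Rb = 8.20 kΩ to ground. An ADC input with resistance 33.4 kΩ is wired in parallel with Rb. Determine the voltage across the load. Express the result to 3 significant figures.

The load sits in parallel with Rb: Rb‖R_L = (8.20 × 33.4) / (8.20 + 33.4) = 6.584 kΩ.
V_out = 25.1 × 6.584 / (69.2 + 6.584) = 25.1 × 6.584/75.78 = 2.18 V.

V_out ≈ 2.18 V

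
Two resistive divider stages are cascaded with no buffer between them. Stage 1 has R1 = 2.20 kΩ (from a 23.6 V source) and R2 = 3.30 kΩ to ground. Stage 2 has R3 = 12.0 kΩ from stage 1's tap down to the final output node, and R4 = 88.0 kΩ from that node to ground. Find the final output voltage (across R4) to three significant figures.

V_out ≈ 12.3 V

Stage 2 presents R3+R4 = 100.0 kΩ as a load on stage 1's tap.
Stage 1's lower leg becomes R2‖(R3+R4) = 3.195 kΩ, so V_mid = 23.6 × 3.195/5.395 = 13.98 V.
Stage 2 is itself unloaded: V_out = V_mid × R4/(R3+R4) = 13.98 × 88.0/100.0 = 12.3 V.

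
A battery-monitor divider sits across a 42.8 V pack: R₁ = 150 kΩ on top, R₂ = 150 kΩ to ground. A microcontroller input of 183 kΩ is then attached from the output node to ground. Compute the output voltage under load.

The load sits in parallel with R₂: R₂‖R_L = (150 × 183) / (150 + 183) = 82.43 kΩ.
V_out = 42.8 × 82.43 / (150 + 82.43) = 42.8 × 82.43/232.4 = 15.2 V.

V_out ≈ 15.2 V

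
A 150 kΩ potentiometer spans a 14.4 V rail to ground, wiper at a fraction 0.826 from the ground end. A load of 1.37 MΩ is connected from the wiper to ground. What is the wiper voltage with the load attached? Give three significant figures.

The wiper splits the pot into (1−α)R = 26.10 kΩ above and αR = 123.9 kΩ below.
Lower section ‖ load = 113.6 kΩ.
V_wiper = 14.4 × 113.6/(26.10 + 113.6) = 11.7 V.

V ≈ 11.7 V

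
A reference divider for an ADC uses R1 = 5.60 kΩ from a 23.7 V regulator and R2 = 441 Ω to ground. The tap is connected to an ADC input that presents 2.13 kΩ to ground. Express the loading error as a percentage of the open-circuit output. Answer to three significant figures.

The divider's output (Thévenin) resistance is R1‖R2 = 408.8 Ω.
Fractional drop under load = R_th/(R_th + R_L) = 408.8 / (408.8 + 2130) = 0.1610.
So the output falls by 16.1 %.

16.1 %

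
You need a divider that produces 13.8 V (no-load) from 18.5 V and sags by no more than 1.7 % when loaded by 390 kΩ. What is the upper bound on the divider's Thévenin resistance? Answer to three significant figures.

R_th ≤ 6.74 kΩ

Loading drop = R_th/(R_th + R_L) ≤ 0.0170, so R_th ≤ R_L · ε/(1−ε) = 390 kΩ × 0.0170/0.9830 = 6.74 kΩ.
(Any R1, R2 with R2/(R1+R2) = 0.746 and R1‖R2 ≤ 6.74 kΩ will meet the spec.)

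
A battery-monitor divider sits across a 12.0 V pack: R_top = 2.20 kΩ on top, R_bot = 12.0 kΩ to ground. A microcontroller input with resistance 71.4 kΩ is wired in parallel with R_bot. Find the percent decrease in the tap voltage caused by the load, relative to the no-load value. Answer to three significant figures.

The divider's output (Thévenin) resistance is R_top‖R_bot = 1.859 kΩ.
Fractional drop under load = R_th/(R_th + R_L) = 1.859 / (1.859 + 71.4) = 0.02538.
So the output falls by 2.54 %.

2.54 %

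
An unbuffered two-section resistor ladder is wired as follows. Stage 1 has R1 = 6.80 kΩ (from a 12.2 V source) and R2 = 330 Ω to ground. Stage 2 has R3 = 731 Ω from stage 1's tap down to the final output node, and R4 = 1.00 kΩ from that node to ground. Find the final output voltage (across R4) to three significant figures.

V_out ≈ 0.276 V

Stage 2 presents R3+R4 = 1731 Ω as a load on stage 1's tap.
Stage 1's lower leg becomes R2‖(R3+R4) = 277.2 Ω, so V_mid = 12.2 × 277.2/7077 = 0.4778 V.
Stage 2 is itself unloaded: V_out = V_mid × R4/(R3+R4) = 0.4778 × 1000/1731 = 0.276 V.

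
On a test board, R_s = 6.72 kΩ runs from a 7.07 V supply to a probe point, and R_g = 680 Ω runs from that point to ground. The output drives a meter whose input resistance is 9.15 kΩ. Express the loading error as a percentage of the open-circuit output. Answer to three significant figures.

6.32 %

The divider's output (Thévenin) resistance is R_s‖R_g = 617.5 Ω.
Fractional drop under load = R_th/(R_th + R_L) = 617.5 / (617.5 + 9150) = 0.06322.
So the output falls by 6.32 %.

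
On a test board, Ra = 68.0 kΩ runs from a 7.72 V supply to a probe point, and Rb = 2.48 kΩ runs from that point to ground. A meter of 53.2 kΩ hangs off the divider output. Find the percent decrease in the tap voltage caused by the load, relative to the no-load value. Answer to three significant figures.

4.30 %

The divider's output (Thévenin) resistance is Ra‖Rb = 2.393 kΩ.
Fractional drop under load = R_th/(R_th + R_L) = 2.393 / (2.393 + 53.2) = 0.04304.
So the output falls by 4.30 %.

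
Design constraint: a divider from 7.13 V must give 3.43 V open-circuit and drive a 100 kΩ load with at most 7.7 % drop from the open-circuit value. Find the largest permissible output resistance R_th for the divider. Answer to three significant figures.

R_th ≤ 8.34 kΩ

Loading drop = R_th/(R_th + R_L) ≤ 0.0770, so R_th ≤ R_L · ε/(1−ε) = 100 kΩ × 0.0770/0.9230 = 8.34 kΩ.
(Any R1, R2 with R2/(R1+R2) = 0.481 and R1‖R2 ≤ 8.34 kΩ will meet the spec.)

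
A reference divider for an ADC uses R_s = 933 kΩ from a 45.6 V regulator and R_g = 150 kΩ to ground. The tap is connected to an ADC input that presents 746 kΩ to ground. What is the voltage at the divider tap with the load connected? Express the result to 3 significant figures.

V_out ≈ 5.38 V

The load sits in parallel with R_g: R_g‖R_L = (150 × 746) / (150 + 746) = 124.9 kΩ.
V_out = 45.6 × 124.9 / (933 + 124.9) = 45.6 × 124.9/1058 = 5.38 V.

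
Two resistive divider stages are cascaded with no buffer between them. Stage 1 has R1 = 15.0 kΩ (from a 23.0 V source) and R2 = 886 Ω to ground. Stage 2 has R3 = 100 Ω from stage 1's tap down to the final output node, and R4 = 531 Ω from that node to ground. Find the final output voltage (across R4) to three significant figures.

V_out ≈ 0.464 V

Stage 2 presents R3+R4 = 631.0 Ω as a load on stage 1's tap.
Stage 1's lower leg becomes R2‖(R3+R4) = 368.5 Ω, so V_mid = 23.0 × 368.5/15370 = 0.5515 V.
Stage 2 is itself unloaded: V_out = V_mid × R4/(R3+R4) = 0.5515 × 531/631.0 = 0.464 V.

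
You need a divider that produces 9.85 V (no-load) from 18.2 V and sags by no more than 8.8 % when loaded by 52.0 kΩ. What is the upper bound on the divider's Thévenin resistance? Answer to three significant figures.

Loading drop = R_th/(R_th + R_L) ≤ 0.0880, so R_th ≤ R_L · ε/(1−ε) = 52.0 kΩ × 0.0880/0.9120 = 5.02 kΩ.

R_th ≤ 5.02 kΩ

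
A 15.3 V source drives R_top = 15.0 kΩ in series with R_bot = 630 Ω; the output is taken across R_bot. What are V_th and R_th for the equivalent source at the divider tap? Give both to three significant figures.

V_th = 0.617 V, R_th = 605 Ω

V_th is the open-circuit tap voltage: 15.3 × 630/(15000 + 630) = 0.617 V.
With the supply zeroed, R_top and R_bot appear in parallel from the tap: R_th = R_top‖R_bot = (15000 × 630)/15630 = 605 Ω.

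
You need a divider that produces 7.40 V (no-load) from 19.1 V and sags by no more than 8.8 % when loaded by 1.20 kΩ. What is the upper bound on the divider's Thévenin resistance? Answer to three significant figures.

Loading drop = R_th/(R_th + R_L) ≤ 0.0880, so R_th ≤ R_L · ε/(1−ε) = 1.20 kΩ × 0.0880/0.9120 = 116 Ω.
(Any R1, R2 with R2/(R1+R2) = 0.387 and R1‖R2 ≤ 116 Ω will meet the spec.)

R_th ≤ 116 Ω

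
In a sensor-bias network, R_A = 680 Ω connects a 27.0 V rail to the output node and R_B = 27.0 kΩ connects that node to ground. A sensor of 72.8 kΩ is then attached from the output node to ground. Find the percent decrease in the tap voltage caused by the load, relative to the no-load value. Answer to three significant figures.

The divider's output (Thévenin) resistance is R_A‖R_B = 663.3 Ω.
Fractional drop under load = R_th/(R_th + R_L) = 663.3 / (663.3 + 72800) = 0.009029.
So the output falls by 0.903 %.

0.903 %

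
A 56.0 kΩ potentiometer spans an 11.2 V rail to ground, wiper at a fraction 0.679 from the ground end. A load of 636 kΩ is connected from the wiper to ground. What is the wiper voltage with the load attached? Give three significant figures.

The wiper splits the pot into (1−α)R = 17.98 kΩ above and αR = 38.02 kΩ below.
Lower section ‖ load = 35.88 kΩ.
V_wiper = 11.2 × 35.88/(17.98 + 35.88) = 7.46 V.

V ≈ 7.46 V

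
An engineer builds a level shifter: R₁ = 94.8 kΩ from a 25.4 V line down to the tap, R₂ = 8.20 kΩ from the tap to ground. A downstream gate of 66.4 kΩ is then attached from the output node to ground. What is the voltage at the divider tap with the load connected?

The load sits in parallel with R₂: R₂‖R_L = (8.20 × 66.4) / (8.20 + 66.4) = 7.299 kΩ.
V_out = 25.4 × 7.299 / (94.8 + 7.299) = 25.4 × 7.299/102.1 = 1.82 V.

V_out ≈ 1.82 V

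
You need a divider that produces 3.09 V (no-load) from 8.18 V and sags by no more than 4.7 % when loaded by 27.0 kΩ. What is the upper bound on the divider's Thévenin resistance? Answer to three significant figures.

R_th ≤ 1.33 kΩ

Loading drop = R_th/(R_th + R_L) ≤ 0.0470, so R_th ≤ R_L · ε/(1−ε) = 27.0 kΩ × 0.0470/0.9530 = 1.33 kΩ.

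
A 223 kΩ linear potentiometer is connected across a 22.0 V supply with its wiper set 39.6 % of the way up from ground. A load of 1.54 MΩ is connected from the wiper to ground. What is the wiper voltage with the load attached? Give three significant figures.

The wiper splits the pot into (1−α)R = 134.7 kΩ above and αR = 88.31 kΩ below.
Lower section ‖ load = 83.52 kΩ.
V_wiper = 22.0 × 83.52/(134.7 + 83.52) = 8.42 V.

V ≈ 8.42 V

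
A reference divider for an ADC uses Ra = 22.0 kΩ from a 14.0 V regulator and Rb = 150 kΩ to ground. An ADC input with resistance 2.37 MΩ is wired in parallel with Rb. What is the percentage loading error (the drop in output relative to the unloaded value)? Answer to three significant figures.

0.803 %

The divider's output (Thévenin) resistance is Ra‖Rb = 19.19 kΩ.
Fractional drop under load = R_th/(R_th + R_L) = 19.19 / (19.19 + 2370) = 0.008030.
So the output falls by 0.803 %.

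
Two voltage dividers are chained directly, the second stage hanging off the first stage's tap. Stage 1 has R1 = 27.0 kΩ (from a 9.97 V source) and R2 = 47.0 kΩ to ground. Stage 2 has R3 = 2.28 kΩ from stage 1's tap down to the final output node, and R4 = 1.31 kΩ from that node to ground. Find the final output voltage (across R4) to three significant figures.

V_out ≈ 0.400 V

Stage 2 presents R3+R4 = 3.590 kΩ as a load on stage 1's tap.
Stage 1's lower leg becomes R2‖(R3+R4) = 3.335 kΩ, so V_mid = 9.97 × 3.335/30.34 = 1.096 V.
Stage 2 is itself unloaded: V_out = V_mid × R4/(R3+R4) = 1.096 × 1.31/3.590 = 0.400 V.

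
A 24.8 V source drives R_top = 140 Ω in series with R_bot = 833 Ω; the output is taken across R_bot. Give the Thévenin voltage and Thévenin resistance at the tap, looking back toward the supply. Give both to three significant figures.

V_th is the open-circuit tap voltage: 24.8 × 833/(140 + 833) = 21.2 V.
With the supply zeroed, R_top and R_bot appear in parallel from the tap: R_th = R_top‖R_bot = (140 × 833)/973.0 = 120 Ω.

V_th = 21.2 V, R_th = 120 Ω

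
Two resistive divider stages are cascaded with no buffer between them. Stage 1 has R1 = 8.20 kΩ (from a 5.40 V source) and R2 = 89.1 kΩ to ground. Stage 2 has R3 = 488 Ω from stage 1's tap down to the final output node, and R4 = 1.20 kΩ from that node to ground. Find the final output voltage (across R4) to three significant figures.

V_out ≈ 0.645 V

Stage 2 presents R3+R4 = 1688 Ω as a load on stage 1's tap.
Stage 1's lower leg becomes R2‖(R3+R4) = 1657 Ω, so V_mid = 5.40 × 1657/9857 = 0.9076 V.
Stage 2 is itself unloaded: V_out = V_mid × R4/(R3+R4) = 0.9076 × 1200/1688 = 0.645 V.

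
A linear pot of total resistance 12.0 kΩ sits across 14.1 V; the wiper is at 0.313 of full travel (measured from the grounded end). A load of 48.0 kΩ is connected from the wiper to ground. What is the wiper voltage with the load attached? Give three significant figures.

The wiper splits the pot into (1−α)R = 8.244 kΩ above and αR = 3.756 kΩ below.
Lower section ‖ load = 3.483 kΩ.
V_wiper = 14.1 × 3.483/(8.244 + 3.483) = 4.19 V.

V ≈ 4.19 V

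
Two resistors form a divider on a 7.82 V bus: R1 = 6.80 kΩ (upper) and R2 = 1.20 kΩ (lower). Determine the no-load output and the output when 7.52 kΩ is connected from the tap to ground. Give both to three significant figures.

Unloaded: 1.17 V; loaded: 1.03 V

Open-circuit: V = 7.82 × 1.20/(6.80 + 1.20) = 1.17 V.
With the load, R2 becomes R2‖R_L = 1.035 kΩ, so V = 7.82 × 1.035/7.835 = 1.03 V.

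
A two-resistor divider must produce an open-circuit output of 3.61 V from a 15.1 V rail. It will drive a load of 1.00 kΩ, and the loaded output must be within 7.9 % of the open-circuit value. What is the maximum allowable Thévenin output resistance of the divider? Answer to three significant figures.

Loading drop = R_th/(R_th + R_L) ≤ 0.0790, so R_th ≤ R_L · ε/(1−ε) = 1.00 kΩ × 0.0790/0.9210 = 85.8 Ω.
(Any R1, R2 with R2/(R1+R2) = 0.239 and R1‖R2 ≤ 85.8 Ω will meet the spec.)

R_th ≤ 85.8 Ω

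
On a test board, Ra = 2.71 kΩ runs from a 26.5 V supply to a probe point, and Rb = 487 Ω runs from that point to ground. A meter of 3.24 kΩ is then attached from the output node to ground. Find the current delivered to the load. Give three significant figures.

Rb‖R_L = 423.4 Ω; V_out = 26.5 × 423.4/3133 = 3.581 V.
I_L = V_out / R_L = 3.581 / 3.24 kΩ = 1.11 mA.

I_L ≈ 1.11 mA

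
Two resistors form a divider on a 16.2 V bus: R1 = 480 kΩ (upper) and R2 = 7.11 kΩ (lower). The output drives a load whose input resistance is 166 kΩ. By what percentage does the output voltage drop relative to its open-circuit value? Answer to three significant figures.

The divider's output (Thévenin) resistance is R1‖R2 = 7.006 kΩ.
Fractional drop under load = R_th/(R_th + R_L) = 7.006 / (7.006 + 166) = 0.04050.
So the output falls by 4.05 %.

4.05 %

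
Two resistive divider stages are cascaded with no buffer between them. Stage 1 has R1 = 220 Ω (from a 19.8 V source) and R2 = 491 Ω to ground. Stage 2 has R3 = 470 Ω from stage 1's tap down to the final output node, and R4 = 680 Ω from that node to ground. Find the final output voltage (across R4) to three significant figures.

V_out ≈ 7.14 V

Stage 2 presents R3+R4 = 1150 Ω as a load on stage 1's tap.
Stage 1's lower leg becomes R2‖(R3+R4) = 344.1 Ω, so V_mid = 19.8 × 344.1/564.1 = 12.08 V.
Stage 2 is itself unloaded: V_out = V_mid × R4/(R3+R4) = 12.08 × 680/1150 = 7.14 V.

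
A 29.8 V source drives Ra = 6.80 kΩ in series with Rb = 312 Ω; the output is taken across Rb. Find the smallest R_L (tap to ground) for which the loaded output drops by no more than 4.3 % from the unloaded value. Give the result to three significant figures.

Output resistance R_th = Ra‖Rb = (6800 × 312)/7112 = 298.3 Ω.
The fractional drop is R_th/(R_th + R_L); requiring this ≤ 0.0430 gives R_L ≥ R_th(1/0.0430 − 1) = 298.3 × 22.26 = 6.64 kΩ.

R_L(min) ≈ 6.64 kΩ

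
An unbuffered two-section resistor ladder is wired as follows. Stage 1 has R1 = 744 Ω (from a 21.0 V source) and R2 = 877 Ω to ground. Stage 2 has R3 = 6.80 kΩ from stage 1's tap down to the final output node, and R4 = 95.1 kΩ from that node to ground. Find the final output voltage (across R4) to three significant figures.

V_out ≈ 10.6 V

Stage 2 presents R3+R4 = 101900 Ω as a load on stage 1's tap.
Stage 1's lower leg becomes R2‖(R3+R4) = 869.5 Ω, so V_mid = 21.0 × 869.5/1614 = 11.32 V.
Stage 2 is itself unloaded: V_out = V_mid × R4/(R3+R4) = 11.32 × 95100/101900 = 10.6 V.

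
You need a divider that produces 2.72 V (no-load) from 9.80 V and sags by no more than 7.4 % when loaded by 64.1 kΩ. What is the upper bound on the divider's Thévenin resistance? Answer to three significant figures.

Loading drop = R_th/(R_th + R_L) ≤ 0.0740, so R_th ≤ R_L · ε/(1−ε) = 64.1 kΩ × 0.0740/0.9260 = 5.12 kΩ.

R_th ≤ 5.12 kΩ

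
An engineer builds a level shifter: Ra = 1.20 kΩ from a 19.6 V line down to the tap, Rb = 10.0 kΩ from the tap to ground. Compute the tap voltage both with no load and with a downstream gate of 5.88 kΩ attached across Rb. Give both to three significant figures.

Open-circuit: V = 19.6 × 10.0/(1.20 + 10.0) = 17.5 V.
With the load, Rb becomes Rb‖R_L = 3.703 kΩ, so V = 19.6 × 3.703/4.903 = 14.8 V.

Unloaded: 17.5 V; loaded: 14.8 V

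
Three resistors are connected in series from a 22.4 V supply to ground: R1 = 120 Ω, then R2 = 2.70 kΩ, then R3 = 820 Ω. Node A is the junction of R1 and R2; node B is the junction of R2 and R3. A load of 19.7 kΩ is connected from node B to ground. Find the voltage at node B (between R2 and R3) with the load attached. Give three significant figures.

At node B, R3 is in parallel with the load: R3‖R_L = 787.2 Ω.
Below node A the resistance is R2 + (R3‖R_L) = 3487 Ω, so V_A = 22.4 × 3487/3607 = 21.65 V.
Then V_B = V_A × (R3‖R_L)/(R2 + R3‖R_L) = 21.65 × 787.2/3487 = 4.89 V.

V ≈ 4.89 V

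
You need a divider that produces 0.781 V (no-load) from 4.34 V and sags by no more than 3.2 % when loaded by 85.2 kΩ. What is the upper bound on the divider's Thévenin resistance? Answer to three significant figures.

R_th ≤ 2.82 kΩ

Loading drop = R_th/(R_th + R_L) ≤ 0.0320, so R_th ≤ R_L · ε/(1−ε) = 85.2 kΩ × 0.0320/0.9680 = 2.82 kΩ.
(Any R1, R2 with R2/(R1+R2) = 0.180 and R1‖R2 ≤ 2.82 kΩ will meet the spec.)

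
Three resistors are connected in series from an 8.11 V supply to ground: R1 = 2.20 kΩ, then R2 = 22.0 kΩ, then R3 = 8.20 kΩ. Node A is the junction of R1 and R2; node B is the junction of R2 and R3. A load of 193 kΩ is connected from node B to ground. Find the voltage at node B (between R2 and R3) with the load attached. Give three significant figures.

V ≈ 1.99 V

At node B, R3 is in parallel with the load: R3‖R_L = 7.866 kΩ.
Below node A the resistance is R2 + (R3‖R_L) = 29.87 kΩ, so V_A = 8.11 × 29.87/32.07 = 7.554 V.
Then V_B = V_A × (R3‖R_L)/(R2 + R3‖R_L) = 7.554 × 7.866/29.87 = 1.99 V.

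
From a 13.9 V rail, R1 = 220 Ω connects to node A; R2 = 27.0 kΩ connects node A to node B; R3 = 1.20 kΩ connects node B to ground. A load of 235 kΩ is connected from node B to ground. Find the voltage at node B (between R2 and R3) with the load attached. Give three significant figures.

V ≈ 0.584 V

At node B, R3 is in parallel with the load: R3‖R_L = 1194 Ω.
Below node A the resistance is R2 + (R3‖R_L) = 28190 Ω, so V_A = 13.9 × 28190/28410 = 13.79 V.
Then V_B = V_A × (R3‖R_L)/(R2 + R3‖R_L) = 13.79 × 1194/28190 = 0.584 V.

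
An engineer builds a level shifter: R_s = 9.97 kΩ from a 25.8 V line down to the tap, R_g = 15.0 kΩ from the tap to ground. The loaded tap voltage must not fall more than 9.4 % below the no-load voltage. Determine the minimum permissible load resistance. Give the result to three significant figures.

Output resistance R_th = R_s‖R_g = (9.97 × 15.0)/24.97 = 5.989 kΩ.
The fractional drop is R_th/(R_th + R_L); requiring this ≤ 0.0940 gives R_L ≥ R_th(1/0.0940 − 1) = 5.989 × 9.638 = 57.7 kΩ.

R_L(min) ≈ 57.7 kΩ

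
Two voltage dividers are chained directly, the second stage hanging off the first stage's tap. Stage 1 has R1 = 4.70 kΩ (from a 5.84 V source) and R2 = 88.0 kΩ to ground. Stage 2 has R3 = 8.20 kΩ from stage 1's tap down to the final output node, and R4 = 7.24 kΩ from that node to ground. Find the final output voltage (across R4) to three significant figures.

Stage 2 presents R3+R4 = 15.44 kΩ as a load on stage 1's tap.
Stage 1's lower leg becomes R2‖(R3+R4) = 13.14 kΩ, so V_mid = 5.84 × 13.14/17.84 = 4.301 V.
Stage 2 is itself unloaded: V_out = V_mid × R4/(R3+R4) = 4.301 × 7.24/15.44 = 2.02 V.

V_out ≈ 2.02 V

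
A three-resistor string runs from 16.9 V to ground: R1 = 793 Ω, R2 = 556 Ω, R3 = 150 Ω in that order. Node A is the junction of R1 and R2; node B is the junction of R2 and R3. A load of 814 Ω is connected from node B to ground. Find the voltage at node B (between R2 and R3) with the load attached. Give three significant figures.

At node B, R3 is in parallel with the load: R3‖R_L = 126.7 Ω.
Below node A the resistance is R2 + (R3‖R_L) = 682.7 Ω, so V_A = 16.9 × 682.7/1476 = 7.818 V.
Then V_B = V_A × (R3‖R_L)/(R2 + R3‖R_L) = 7.818 × 126.7/682.7 = 1.45 V.

V ≈ 1.45 V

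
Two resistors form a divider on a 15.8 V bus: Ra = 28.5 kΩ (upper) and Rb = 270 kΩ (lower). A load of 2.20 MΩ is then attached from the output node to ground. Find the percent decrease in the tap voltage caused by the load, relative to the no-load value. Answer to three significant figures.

1.16 %

The divider's output (Thévenin) resistance is Ra‖Rb = 25.78 kΩ.
Fractional drop under load = R_th/(R_th + R_L) = 25.78 / (25.78 + 2200) = 0.01158.
So the output falls by 1.16 %.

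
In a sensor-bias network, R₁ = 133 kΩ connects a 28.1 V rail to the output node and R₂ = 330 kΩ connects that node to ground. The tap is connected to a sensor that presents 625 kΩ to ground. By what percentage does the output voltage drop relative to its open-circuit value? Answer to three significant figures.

13.2 %

Unloaded V = 28.1 × 330/463.0 = 20.028 V.
Loaded: R₂‖R_L = 216.0 kΩ, giving V = 28.1 × 216.0/349.0 = 17.390 V.
Drop = (20.028 − 17.390) / 20.028 = 13.2 %.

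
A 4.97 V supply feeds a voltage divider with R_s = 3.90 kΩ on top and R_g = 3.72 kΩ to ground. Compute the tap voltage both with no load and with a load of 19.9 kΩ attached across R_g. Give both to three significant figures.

Open-circuit: V = 4.97 × 3.72/(3.90 + 3.72) = 2.43 V.
With the load, R_g becomes R_g‖R_L = 3.134 kΩ, so V = 4.97 × 3.134/7.034 = 2.21 V.

Unloaded: 2.43 V; loaded: 2.21 V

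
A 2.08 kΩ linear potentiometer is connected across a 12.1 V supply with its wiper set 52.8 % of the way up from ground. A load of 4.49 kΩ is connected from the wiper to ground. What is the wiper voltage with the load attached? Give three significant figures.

V ≈ 5.73 V

The wiper splits the pot into (1−α)R = 981.8 Ω above and αR = 1098 Ω below.
Lower section ‖ load = 882.4 Ω.
V_wiper = 12.1 × 882.4/(981.8 + 882.4) = 5.73 V.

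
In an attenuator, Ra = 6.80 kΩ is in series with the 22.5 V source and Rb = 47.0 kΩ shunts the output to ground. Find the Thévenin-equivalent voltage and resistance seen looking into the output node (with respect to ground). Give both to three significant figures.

V_th is the open-circuit tap voltage: 22.5 × 47.0/(6.80 + 47.0) = 19.7 V.
With the supply zeroed, Ra and Rb appear in parallel from the tap: R_th = Ra‖Rb = (6.80 × 47.0)/53.80 = 5.94 kΩ.

V_th = 19.7 V, R_th = 5.94 kΩ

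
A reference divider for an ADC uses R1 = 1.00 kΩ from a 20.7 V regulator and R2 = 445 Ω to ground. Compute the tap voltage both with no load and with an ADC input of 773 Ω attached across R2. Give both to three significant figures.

Open-circuit: V = 20.7 × 445/(1000 + 445) = 6.37 V.
With the load, R2 becomes R2‖R_L = 282.4 Ω, so V = 20.7 × 282.4/1282 = 4.56 V.

Unloaded: 6.37 V; loaded: 4.56 V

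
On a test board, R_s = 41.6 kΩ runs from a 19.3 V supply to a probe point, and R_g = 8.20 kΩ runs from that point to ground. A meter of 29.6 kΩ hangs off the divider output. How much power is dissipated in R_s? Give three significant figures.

P ≈ 6.72 mW

Total resistance from the source is R_s + (R_g‖R_L) = 48.02 kΩ, so I = 19.3/48.02 kΩ = 0.4019 mA.
P = I²·R_s = (0.4019 mA)² × 41.6 kΩ = 6.72 mW.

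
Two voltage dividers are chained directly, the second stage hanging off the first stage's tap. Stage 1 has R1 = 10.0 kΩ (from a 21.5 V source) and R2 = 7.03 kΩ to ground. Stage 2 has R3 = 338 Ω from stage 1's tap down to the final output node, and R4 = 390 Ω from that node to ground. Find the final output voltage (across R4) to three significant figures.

V_out ≈ 0.713 V

Stage 2 presents R3+R4 = 728.0 Ω as a load on stage 1's tap.
Stage 1's lower leg becomes R2‖(R3+R4) = 659.7 Ω, so V_mid = 21.5 × 659.7/10660 = 1.331 V.
Stage 2 is itself unloaded: V_out = V_mid × R4/(R3+R4) = 1.331 × 390/728.0 = 0.713 V.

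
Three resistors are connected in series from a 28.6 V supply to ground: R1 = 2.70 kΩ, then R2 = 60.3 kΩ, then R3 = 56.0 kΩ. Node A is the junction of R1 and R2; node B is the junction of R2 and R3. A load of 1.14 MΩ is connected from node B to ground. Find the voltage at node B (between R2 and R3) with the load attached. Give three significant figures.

At node B, R3 is in parallel with the load: R3‖R_L = 53.38 kΩ.
Below node A the resistance is R2 + (R3‖R_L) = 113.7 kΩ, so V_A = 28.6 × 113.7/116.4 = 27.94 V.
Then V_B = V_A × (R3‖R_L)/(R2 + R3‖R_L) = 27.94 × 53.38/113.7 = 13.1 V.

V ≈ 13.1 V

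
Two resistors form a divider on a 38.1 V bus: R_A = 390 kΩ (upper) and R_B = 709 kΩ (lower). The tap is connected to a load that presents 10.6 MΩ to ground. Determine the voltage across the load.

The load sits in parallel with R_B: R_B‖R_L = (709 × 10600) / (709 + 10600) = 664.6 kΩ.
V_out = 38.1 × 664.6 / (390 + 664.6) = 38.1 × 664.6/1055 = 24.0 V.
(Unloaded it would have been 24.6 V.)

V_out ≈ 24.0 V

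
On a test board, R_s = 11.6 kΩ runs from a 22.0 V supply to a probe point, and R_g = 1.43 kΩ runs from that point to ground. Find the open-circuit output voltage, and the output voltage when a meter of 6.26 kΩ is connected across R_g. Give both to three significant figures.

Unloaded: 2.41 V; loaded: 2.01 V

Open-circuit: V = 22.0 × 1.43/(11.6 + 1.43) = 2.41 V.
With the load, R_g becomes R_g‖R_L = 1.164 kΩ, so V = 22.0 × 1.164/12.76 = 2.01 V.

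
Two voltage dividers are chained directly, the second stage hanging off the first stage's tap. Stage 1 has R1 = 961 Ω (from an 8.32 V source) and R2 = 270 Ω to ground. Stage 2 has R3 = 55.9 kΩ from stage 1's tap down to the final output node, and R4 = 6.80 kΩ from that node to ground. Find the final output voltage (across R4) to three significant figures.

Stage 2 presents R3+R4 = 62700 Ω as a load on stage 1's tap.
Stage 1's lower leg becomes R2‖(R3+R4) = 268.8 Ω, so V_mid = 8.32 × 268.8/1230 = 1.819 V.
Stage 2 is itself unloaded: V_out = V_mid × R4/(R3+R4) = 1.819 × 6800/62700 = 0.197 V.

V_out ≈ 0.197 V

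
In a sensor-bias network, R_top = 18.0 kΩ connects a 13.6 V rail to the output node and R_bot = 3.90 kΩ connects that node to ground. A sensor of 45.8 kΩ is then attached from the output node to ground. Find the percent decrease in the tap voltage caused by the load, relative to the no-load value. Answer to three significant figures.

6.54 %

The divider's output (Thévenin) resistance is R_top‖R_bot = 3.205 kΩ.
Fractional drop under load = R_th/(R_th + R_L) = 3.205 / (3.205 + 45.8) = 0.06541.
So the output falls by 6.54 %.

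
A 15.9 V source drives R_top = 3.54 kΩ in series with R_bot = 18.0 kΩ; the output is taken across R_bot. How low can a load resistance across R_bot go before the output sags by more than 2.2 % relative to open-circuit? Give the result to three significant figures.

Output resistance R_th = R_top‖R_bot = (3.54 × 18.0)/21.54 = 2.958 kΩ.
The fractional drop is R_th/(R_th + R_L); requiring this ≤ 0.0220 gives R_L ≥ R_th(1/0.0220 − 1) = 2.958 × 44.45 = 132 kΩ.

R_L(min) ≈ 132 kΩ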